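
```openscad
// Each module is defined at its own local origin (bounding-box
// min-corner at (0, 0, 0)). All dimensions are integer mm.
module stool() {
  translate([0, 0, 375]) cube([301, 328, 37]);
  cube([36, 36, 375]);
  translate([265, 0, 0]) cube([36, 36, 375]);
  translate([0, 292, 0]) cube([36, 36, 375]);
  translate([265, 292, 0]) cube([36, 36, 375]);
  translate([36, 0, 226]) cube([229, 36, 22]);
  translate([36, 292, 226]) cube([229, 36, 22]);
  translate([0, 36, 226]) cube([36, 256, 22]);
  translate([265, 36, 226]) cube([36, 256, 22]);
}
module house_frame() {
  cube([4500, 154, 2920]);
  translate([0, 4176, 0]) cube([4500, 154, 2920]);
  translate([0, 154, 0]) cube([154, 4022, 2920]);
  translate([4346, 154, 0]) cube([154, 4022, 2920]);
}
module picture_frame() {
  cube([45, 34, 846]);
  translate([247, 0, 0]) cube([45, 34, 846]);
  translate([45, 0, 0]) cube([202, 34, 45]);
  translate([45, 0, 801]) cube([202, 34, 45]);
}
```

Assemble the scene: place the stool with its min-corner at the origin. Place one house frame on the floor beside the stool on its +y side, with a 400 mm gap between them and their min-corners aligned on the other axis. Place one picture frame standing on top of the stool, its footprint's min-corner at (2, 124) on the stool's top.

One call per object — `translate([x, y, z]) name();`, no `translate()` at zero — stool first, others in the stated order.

stool();
translate([0, 728, 0]) house_frame();
translate([2, 124, 412]) picture_frame();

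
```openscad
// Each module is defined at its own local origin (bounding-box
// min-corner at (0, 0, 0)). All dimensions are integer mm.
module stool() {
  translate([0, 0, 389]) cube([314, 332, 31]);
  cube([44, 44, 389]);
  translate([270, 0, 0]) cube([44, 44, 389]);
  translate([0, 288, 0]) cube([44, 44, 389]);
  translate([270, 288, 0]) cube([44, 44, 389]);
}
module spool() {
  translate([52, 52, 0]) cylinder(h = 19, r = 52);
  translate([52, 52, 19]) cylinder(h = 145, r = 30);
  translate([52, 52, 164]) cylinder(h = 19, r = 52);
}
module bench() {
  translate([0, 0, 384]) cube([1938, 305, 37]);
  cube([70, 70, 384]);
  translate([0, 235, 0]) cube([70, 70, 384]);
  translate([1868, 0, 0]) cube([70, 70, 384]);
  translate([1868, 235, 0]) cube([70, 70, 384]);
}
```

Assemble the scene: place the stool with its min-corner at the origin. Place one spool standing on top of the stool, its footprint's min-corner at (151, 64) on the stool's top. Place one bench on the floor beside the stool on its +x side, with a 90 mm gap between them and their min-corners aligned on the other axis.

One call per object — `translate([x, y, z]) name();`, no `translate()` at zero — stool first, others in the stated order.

stool();
translate([151, 64, 420]) spool();
translate([404, 0, 0]) bench();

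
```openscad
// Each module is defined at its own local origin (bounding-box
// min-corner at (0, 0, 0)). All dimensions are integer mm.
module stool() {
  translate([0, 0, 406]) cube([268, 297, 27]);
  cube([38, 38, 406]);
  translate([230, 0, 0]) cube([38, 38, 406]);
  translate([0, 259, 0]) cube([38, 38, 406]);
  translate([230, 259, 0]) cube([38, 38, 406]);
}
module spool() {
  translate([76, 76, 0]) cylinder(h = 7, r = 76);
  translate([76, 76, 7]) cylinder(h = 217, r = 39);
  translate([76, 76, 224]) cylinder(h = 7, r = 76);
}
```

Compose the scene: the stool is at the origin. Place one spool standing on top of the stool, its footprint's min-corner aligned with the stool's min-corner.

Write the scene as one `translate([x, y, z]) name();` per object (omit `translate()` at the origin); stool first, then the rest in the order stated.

stool();
translate([0, 0, 433]) spool();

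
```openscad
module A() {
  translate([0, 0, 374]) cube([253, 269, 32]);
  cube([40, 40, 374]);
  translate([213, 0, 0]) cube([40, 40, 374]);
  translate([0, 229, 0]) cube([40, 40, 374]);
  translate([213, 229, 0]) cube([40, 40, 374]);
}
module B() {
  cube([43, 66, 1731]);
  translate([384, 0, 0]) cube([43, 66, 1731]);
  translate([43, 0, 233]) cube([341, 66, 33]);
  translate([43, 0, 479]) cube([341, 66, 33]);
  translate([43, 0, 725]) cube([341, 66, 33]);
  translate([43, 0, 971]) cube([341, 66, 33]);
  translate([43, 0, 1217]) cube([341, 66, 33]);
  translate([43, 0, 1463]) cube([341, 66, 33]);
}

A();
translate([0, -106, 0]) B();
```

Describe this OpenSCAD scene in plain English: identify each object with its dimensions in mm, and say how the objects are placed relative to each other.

A is a four-legged stool. The seat is 253×269 mm, 32 mm thick, top at z = 406 mm. It stands on four square legs, each 40×40 mm in cross-section, from z = 0 to the seat underside, each flush with a corner of the seat.

B is a straight ladder. Two 43×66 mm vertical rails, 1731 mm tall, stand 427 mm apart (outside-to-outside) with their front faces coplanar on the −y side. 6 rungs, each 66 mm deep and 33 mm tall, span between the inner faces of the rails, front faces flush with the rails. The lowest rung's underside is at z = 233 mm and rungs are spaced 246 mm apart (underside to underside).

The ladder is on the floor beside the stool on its −y side.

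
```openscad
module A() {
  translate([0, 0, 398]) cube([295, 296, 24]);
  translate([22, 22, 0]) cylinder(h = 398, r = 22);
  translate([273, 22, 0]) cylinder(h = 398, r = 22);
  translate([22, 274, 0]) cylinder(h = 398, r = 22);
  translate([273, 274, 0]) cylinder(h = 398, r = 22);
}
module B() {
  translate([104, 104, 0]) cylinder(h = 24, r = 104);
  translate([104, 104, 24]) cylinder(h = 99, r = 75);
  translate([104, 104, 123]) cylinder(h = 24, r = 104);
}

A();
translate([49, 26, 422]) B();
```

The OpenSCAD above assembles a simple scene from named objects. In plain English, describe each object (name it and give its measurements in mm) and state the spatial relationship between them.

A is a four-legged stool. The seat is 295×296 mm, 24 mm thick, top at z = 422 mm. It stands on four round legs, each 44 mm in diameter, from z = 0 to the seat underside, each leg's axis is inset half a diameter from the nearest pair of seat edges (so the leg's bounding box is flush with the corner).

B is a spool: two coaxial disc flanges of radius 104 mm and thickness 24 mm, joined by a core cylinder of radius 75 mm and height 99 mm. The lower flange rests on z = 0 and the three cylinders share a vertical axis.

The spool is on top of the stool.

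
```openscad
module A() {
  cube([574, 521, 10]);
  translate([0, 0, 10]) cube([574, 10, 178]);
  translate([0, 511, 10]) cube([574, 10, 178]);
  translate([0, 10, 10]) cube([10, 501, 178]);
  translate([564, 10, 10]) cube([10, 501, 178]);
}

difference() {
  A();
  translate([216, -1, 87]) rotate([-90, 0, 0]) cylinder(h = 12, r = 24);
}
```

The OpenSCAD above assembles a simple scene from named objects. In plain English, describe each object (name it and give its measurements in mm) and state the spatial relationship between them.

A is an open-topped rectangular box: outside dimensions 574×521×188 mm, with a uniform wall and base thickness of 10 mm. The base is a full 574×521 slab on the floor; four walls sit on top of the base. The front and back walls (the −y and +y sides) span the full width; the two side walls fit between them.

The open box has a circular hole of radius 24 mm through its front wall, centred at (x = 216, z = 87).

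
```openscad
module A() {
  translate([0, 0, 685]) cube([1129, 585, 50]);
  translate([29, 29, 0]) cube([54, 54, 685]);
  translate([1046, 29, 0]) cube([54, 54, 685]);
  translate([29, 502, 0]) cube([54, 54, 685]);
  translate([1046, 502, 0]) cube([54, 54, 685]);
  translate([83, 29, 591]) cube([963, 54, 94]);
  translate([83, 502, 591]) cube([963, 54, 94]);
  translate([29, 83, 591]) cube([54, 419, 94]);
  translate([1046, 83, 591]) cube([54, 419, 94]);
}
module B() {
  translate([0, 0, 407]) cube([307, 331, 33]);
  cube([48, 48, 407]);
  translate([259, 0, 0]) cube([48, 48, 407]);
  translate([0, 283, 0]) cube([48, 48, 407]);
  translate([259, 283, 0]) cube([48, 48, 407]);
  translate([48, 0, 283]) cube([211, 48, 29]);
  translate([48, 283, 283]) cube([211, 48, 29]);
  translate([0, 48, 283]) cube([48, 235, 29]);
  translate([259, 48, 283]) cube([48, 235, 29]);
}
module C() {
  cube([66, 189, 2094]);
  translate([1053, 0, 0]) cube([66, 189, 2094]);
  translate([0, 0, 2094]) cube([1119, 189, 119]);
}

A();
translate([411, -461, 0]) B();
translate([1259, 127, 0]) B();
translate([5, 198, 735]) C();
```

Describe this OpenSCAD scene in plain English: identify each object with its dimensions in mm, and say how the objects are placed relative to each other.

A is a rectangular dining table. The top is 1129×585×50 mm with its upper surface at z = 735 mm. It stands on four 54×54 mm square legs, each inset 29 mm from the nearest pair of top edges, running from the floor to the underside of the top. Four apron rails, 54 mm thick and 94 mm tall, run between adjacent legs with their top edges flush with the underside of the top and their outer faces flush with the legs' outer faces.

B is a four-legged stool. The seat is 307×331 mm, 33 mm thick, top at z = 440 mm. It stands on four square legs, each 48×48 mm in cross-section, from z = 0 to the seat underside, each flush with a corner of the seat. Four stretchers, 48 mm wide and 29 mm tall, connect adjacent legs with their undersides at z = 283 mm, each running between the inner faces of the legs it joins and aligned with the legs' outer faces on the other axis.

C is a door frame. The clear opening is 987 mm wide and 2094 mm high. Two 66 mm wide jambs, 189 mm deep, stand either side of the opening from the floor to the top of the opening. A 119 mm thick head sits across the top of both jambs, spanning the full outside width of the frame.

Two stools sit around the table at the −y, +x sides. The door frame is on top of the table, centred.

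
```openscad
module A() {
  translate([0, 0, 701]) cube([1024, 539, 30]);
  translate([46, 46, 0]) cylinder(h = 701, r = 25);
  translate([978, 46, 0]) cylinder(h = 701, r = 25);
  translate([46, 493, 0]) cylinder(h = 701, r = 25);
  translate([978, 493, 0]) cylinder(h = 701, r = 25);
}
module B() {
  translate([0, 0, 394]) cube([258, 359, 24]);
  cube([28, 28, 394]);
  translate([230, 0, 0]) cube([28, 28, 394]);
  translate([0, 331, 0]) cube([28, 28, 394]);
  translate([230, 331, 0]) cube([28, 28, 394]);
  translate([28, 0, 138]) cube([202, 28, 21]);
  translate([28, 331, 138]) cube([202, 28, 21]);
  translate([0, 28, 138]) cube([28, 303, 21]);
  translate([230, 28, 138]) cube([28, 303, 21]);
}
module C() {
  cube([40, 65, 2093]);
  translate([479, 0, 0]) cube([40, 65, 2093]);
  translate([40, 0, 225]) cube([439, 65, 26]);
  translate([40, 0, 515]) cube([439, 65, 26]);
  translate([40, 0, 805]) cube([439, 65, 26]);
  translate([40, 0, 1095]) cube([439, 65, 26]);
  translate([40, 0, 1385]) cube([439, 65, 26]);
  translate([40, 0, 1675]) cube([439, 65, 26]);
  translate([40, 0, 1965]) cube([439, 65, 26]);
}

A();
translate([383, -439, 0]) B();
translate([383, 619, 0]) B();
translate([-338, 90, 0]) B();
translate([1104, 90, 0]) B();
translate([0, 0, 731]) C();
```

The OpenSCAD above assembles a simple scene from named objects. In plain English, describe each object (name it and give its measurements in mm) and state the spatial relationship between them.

A is a rectangular dining table. The top is 1024×539×30 mm with its upper surface at z = 731 mm. It stands on four round legs of 50 mm diameter, each leg's bounding box inset 21 mm from the nearest pair of top edges, running from the floor to the underside of the top.

B is a simple wooden stool: a rectangular seat 258 mm (x) by 359 mm (y), 24 mm thick, top face at z = 418 mm, on four square legs, each 28×28 mm in cross-section. The legs rest on z = 0, each flush with a corner of the seat. Four stretchers, 28 mm wide and 21 mm tall, connect adjacent legs with their undersides at z = 138 mm, each running between the inner faces of the legs it joins and aligned with the legs' outer faces on the other axis.

C is a wooden ladder with two side rails of 40×65 mm section and 2093 mm height, set 519 mm apart overall. Between them run 7 rectangular rungs (65 mm deep, 26 mm thick), front faces flush with the rails' −y face. The bottom of the first rung is 225 mm above the floor and each subsequent rung is 290 mm higher than the one below.

Four stools sit around the table at the −y, +y, −x, +x sides. The ladder is on top of the table.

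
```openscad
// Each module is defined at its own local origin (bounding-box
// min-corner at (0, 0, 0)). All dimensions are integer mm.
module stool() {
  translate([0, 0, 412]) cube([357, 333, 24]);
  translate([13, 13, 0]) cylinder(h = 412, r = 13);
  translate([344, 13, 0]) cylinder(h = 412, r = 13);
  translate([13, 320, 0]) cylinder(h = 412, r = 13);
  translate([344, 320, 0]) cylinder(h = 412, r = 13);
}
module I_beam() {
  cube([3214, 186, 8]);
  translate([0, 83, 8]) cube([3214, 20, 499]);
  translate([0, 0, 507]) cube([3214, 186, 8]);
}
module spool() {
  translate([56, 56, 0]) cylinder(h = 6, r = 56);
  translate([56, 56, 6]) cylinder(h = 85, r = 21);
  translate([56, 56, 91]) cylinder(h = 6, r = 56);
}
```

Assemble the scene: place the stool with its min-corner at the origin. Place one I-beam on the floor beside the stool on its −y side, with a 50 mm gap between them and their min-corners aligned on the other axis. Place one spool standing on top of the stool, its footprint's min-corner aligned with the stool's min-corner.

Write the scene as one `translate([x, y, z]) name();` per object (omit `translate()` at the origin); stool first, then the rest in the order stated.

stool();
translate([0, -236, 0]) I_beam();
translate([0, 0, 436]) spool();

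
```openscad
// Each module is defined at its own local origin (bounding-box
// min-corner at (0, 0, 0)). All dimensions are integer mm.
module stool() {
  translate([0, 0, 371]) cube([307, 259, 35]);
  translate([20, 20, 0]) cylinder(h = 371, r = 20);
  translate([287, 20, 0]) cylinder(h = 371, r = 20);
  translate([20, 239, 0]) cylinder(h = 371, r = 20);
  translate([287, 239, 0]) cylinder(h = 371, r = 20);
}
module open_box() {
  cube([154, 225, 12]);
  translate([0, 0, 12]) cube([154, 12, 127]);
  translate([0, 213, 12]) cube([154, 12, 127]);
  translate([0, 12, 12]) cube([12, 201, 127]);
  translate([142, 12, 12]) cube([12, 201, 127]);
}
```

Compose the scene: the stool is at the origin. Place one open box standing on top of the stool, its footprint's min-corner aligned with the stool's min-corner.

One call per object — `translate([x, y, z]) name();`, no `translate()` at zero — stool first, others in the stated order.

stool();
translate([0, 0, 406]) open_box();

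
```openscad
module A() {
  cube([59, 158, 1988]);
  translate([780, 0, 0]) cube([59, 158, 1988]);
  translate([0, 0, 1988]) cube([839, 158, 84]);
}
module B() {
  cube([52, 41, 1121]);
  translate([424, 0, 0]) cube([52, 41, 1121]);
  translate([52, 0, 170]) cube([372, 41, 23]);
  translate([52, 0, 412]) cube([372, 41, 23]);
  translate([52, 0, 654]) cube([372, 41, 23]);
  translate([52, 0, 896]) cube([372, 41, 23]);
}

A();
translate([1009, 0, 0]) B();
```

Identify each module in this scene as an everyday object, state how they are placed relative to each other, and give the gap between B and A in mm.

A is a door frame. B is a ladder. The ladder is on the floor beside the door frame on its +x side. The gap between the ladder and the door frame is 170 mm.

The ladder's nearest face is 170 mm from the door frame's +x face.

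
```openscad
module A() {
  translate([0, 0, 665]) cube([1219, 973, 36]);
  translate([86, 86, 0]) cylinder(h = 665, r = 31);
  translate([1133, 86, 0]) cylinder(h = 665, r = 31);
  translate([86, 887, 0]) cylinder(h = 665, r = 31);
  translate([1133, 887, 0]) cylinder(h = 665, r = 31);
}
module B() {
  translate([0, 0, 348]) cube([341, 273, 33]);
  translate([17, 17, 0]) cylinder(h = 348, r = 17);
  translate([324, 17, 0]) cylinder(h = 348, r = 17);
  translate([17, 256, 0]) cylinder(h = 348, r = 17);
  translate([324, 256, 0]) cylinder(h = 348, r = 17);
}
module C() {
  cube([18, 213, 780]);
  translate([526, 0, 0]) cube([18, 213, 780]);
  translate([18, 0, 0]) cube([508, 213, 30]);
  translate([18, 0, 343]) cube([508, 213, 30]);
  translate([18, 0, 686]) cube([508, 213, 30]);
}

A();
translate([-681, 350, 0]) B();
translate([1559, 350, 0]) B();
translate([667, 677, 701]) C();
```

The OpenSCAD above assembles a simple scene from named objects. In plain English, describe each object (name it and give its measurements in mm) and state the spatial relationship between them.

A is a rectangular dining table. The top is 1219×973×36 mm with its upper surface at z = 701 mm. It stands on four round legs of 62 mm diameter, each leg's bounding box inset 55 mm from the nearest pair of top edges, running from the floor to the underside of the top.

B is a four-legged stool. The seat is 341×273 mm, 33 mm thick, top at z = 381 mm. It stands on four round legs, each 34 mm in diameter, from z = 0 to the seat underside, each leg's axis is inset half a diameter from the nearest pair of seat edges (so the leg's bounding box is flush with the corner).

C is an open bookshelf. Two side panels, each 18 mm thick, 213 mm deep and 780 mm tall, stand 544 mm apart (outside-to-outside). Between them sit 3 shelves, each 30 mm thick and 213 mm deep, spanning the full gap between the sides. The bottom shelf rests on the floor (its underside at z = 0) and the clear gap between one shelf's top and the next shelf's underside is 313 mm.

Two stools sit around the table at the −x, +x sides. The bookshelf is on top of the table.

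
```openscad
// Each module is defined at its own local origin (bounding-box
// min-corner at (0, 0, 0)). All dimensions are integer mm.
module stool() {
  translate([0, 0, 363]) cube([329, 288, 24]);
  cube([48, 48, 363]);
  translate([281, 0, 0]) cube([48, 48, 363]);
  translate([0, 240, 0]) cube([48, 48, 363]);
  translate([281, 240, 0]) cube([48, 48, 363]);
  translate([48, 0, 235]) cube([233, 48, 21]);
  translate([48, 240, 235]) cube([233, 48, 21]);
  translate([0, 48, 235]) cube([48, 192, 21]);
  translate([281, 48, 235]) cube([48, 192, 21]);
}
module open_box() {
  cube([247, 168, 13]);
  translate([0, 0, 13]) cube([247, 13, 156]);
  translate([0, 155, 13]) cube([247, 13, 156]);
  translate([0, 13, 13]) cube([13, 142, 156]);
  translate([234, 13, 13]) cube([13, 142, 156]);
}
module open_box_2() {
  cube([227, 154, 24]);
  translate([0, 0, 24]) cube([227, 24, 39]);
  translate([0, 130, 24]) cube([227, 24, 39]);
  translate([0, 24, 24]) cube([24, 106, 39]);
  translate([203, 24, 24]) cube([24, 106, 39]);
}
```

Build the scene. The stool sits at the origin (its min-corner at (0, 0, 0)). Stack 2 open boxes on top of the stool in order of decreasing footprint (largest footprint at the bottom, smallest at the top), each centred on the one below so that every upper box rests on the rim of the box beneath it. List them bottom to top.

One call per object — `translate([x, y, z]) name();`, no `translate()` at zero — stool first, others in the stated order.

stool();
translate([41, 60, 387]) open_box();
translate([51, 67, 556]) open_box_2();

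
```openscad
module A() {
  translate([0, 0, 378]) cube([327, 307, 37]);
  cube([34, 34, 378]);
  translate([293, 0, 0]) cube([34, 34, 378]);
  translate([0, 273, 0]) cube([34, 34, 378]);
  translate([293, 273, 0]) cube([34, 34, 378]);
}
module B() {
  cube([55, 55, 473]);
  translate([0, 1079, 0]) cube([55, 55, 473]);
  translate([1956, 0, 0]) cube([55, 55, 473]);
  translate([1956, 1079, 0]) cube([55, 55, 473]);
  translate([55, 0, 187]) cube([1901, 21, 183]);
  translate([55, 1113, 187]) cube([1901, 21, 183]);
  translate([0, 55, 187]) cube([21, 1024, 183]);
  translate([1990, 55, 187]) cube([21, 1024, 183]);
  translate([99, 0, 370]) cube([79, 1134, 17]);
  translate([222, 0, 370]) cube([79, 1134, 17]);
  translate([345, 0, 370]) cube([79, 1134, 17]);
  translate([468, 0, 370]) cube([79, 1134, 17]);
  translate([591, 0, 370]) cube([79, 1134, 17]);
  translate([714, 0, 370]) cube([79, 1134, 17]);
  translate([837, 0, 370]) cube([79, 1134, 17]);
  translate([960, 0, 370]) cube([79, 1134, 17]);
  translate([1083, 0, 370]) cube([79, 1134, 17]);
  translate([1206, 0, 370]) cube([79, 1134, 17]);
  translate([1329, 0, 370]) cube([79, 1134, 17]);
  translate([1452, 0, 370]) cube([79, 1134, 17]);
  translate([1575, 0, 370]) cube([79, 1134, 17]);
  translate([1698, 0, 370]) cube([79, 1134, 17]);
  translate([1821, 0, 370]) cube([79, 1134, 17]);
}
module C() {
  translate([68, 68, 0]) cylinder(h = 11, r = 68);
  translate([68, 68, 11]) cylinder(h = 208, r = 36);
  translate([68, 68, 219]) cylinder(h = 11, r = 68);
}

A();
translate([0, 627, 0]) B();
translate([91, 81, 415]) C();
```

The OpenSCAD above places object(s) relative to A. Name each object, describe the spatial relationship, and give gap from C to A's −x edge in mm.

The spool's min-x is at 91; the stool's min-x is 0; gap = 91 mm.

A is a stool. B is a bed frame. C is a spool. The bed frame is on the floor beside the stool on its +y side. The spool is on top of the stool. The gap from the spool to the stool's −x edge is 91 mm.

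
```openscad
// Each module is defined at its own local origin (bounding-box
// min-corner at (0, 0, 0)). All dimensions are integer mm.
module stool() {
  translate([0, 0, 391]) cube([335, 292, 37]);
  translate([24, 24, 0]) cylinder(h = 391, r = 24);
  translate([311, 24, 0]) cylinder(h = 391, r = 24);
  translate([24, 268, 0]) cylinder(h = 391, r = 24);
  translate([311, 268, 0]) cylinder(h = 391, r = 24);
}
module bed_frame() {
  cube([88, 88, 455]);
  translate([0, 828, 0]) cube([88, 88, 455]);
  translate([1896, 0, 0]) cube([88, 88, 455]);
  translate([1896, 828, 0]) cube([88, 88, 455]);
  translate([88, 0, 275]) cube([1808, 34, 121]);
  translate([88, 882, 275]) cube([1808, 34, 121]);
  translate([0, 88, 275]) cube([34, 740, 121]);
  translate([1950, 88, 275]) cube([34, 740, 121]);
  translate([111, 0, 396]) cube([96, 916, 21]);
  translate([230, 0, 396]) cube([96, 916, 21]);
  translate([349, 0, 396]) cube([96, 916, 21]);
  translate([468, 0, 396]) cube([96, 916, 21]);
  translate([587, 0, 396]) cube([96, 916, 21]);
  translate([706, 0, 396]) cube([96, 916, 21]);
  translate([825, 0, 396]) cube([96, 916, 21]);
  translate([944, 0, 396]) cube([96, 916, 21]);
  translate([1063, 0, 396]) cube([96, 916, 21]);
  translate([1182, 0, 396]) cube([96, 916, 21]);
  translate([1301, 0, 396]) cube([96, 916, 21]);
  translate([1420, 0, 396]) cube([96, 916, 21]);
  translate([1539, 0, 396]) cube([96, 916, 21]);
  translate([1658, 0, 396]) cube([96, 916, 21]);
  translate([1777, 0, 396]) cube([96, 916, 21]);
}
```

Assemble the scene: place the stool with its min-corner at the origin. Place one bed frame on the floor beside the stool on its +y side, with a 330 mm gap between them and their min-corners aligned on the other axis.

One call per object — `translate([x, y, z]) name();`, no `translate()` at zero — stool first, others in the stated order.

stool();
translate([0, 622, 0]) bed_frame();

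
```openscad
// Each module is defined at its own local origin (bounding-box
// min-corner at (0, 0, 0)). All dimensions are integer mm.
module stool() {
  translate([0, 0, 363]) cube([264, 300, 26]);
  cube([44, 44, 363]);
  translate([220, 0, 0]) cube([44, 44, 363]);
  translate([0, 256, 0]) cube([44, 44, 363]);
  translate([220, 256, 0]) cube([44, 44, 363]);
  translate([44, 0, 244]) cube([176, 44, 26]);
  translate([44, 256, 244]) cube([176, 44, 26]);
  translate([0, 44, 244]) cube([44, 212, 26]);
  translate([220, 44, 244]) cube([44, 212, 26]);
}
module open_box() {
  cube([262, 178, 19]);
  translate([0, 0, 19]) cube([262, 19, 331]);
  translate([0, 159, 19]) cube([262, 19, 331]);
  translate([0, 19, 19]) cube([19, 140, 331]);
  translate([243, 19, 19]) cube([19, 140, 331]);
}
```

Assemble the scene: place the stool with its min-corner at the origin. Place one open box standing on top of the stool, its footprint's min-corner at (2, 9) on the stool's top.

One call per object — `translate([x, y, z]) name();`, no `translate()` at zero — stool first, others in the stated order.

stool();
translate([2, 9, 389]) open_box();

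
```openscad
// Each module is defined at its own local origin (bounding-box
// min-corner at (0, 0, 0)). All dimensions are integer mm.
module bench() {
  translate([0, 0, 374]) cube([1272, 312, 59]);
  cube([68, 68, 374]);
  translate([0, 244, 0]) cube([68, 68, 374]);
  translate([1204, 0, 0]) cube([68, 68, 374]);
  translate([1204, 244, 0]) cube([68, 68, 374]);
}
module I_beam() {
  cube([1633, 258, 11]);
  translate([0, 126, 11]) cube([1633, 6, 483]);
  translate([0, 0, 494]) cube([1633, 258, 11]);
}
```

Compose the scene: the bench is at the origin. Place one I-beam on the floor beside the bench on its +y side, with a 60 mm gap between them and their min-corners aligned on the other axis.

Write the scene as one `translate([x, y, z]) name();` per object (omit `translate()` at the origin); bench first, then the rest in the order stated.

bench();
translate([0, 372, 0]) I_beam();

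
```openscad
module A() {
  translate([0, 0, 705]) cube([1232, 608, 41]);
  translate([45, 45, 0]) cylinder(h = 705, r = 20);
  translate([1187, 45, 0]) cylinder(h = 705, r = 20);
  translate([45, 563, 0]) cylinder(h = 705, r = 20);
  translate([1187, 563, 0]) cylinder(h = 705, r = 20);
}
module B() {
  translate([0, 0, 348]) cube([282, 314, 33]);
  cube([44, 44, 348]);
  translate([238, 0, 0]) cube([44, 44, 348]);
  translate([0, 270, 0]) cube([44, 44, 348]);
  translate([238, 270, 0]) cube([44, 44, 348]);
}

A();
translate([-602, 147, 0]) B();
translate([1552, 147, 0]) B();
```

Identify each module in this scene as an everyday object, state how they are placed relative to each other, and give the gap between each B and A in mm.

Each stool's nearest face is 320 mm from the table's bounding box.

A is a table. B is a stool. Two stools sit around the table at the −x, +x sides. The gap between each stool and the table is 320 mm.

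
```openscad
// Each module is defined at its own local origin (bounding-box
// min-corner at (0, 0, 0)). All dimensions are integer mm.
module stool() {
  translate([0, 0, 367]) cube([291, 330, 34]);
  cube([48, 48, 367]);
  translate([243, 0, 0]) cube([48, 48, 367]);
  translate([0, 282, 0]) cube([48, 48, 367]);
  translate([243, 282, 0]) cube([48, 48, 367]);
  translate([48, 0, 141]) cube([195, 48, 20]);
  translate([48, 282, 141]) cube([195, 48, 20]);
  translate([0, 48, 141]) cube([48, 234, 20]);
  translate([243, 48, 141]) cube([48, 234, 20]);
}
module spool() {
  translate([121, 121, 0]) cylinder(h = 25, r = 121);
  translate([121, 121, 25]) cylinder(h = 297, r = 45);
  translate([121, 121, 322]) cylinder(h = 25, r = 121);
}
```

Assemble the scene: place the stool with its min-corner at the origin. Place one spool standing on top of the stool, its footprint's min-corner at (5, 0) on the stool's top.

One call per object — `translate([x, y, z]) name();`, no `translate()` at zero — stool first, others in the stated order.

stool();
translate([5, 0, 401]) spool();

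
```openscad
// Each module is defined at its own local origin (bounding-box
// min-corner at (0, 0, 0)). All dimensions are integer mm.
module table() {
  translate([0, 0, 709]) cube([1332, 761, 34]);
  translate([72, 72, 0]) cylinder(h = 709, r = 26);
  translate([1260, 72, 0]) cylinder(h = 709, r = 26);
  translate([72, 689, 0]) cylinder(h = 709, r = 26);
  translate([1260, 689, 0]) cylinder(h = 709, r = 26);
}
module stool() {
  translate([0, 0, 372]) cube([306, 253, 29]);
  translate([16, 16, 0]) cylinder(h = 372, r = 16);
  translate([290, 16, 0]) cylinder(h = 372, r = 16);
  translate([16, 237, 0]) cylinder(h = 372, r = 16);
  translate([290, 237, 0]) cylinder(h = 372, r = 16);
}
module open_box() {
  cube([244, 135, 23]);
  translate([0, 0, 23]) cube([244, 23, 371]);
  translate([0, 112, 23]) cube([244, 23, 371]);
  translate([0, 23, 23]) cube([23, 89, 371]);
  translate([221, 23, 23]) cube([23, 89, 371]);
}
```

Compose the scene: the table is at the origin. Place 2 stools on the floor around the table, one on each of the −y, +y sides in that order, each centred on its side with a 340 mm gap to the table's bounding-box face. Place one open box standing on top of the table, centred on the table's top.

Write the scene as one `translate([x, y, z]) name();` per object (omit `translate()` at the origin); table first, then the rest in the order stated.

table();
translate([513, -593, 0]) stool();
translate([513, 1101, 0]) stool();
translate([544, 313, 743]) open_box();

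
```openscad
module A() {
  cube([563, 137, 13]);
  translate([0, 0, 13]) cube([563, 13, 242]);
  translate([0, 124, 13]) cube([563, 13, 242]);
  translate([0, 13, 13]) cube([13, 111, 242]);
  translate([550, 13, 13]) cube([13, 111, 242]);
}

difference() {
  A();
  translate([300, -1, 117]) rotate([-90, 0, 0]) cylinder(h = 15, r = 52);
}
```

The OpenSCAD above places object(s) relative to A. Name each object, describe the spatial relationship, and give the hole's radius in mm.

The subtracted cylinder has r = 52 mm.

A is an open box. The open box has a circular hole through its front wall. The hole's radius is 52 mm.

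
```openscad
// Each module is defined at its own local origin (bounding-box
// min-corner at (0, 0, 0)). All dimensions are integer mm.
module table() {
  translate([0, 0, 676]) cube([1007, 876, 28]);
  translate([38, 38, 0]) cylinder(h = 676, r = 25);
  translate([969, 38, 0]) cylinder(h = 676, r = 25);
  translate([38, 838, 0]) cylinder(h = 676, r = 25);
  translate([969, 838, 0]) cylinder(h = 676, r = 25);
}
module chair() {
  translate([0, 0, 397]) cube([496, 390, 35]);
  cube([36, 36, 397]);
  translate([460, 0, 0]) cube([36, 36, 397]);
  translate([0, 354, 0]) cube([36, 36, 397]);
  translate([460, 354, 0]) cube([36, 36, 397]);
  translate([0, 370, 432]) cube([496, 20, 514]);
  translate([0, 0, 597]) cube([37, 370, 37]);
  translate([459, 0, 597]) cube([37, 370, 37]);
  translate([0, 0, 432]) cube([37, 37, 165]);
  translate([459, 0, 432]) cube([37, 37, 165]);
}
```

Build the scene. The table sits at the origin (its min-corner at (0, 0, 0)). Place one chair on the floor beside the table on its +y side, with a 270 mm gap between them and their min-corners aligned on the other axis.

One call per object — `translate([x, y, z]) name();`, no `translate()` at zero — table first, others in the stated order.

table();
translate([0, 1146, 0]) chair();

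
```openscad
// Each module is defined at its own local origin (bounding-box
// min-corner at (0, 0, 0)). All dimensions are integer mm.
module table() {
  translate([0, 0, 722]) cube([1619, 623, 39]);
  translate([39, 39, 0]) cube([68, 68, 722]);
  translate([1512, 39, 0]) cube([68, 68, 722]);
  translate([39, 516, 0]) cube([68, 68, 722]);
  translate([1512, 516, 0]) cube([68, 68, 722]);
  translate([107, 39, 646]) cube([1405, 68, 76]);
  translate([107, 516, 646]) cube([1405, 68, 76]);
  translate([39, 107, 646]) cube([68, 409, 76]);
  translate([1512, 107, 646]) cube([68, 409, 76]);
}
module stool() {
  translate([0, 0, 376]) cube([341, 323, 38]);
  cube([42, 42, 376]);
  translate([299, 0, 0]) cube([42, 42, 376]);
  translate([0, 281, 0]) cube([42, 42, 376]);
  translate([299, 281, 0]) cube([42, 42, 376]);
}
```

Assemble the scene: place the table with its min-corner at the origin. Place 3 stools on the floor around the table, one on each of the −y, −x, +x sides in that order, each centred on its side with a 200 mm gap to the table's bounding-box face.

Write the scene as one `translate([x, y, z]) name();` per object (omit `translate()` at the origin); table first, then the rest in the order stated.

table();
translate([639, -523, 0]) stool();
translate([-541, 150, 0]) stool();
translate([1819, 150, 0]) stool();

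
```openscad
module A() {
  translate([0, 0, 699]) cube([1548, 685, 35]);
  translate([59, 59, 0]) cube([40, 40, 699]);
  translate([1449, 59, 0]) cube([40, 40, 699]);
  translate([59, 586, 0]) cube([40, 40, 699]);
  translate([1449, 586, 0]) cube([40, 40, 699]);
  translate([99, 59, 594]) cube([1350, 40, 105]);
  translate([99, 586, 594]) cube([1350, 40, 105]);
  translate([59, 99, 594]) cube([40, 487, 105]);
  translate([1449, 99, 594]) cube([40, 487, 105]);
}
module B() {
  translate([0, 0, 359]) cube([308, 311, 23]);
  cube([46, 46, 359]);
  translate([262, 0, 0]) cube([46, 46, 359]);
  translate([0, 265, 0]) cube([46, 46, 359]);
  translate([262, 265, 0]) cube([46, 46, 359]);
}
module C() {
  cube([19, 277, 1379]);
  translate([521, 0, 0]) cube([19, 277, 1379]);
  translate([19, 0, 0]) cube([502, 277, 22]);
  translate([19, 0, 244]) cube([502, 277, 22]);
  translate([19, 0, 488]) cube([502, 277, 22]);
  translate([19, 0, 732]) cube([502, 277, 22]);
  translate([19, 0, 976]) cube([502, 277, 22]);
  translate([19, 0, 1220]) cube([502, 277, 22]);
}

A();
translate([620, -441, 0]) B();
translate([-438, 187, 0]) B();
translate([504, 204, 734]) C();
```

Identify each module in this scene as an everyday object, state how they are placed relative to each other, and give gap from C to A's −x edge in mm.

The bookshelf's min-x is at 504; the table's min-x is 0; gap = 504 mm.

A is a table. B is a stool. C is a bookshelf. Two stools sit around the table at the −y, −x sides. The bookshelf is on top of the table, centred. The gap from the bookshelf to the table's −x edge is 504 mm.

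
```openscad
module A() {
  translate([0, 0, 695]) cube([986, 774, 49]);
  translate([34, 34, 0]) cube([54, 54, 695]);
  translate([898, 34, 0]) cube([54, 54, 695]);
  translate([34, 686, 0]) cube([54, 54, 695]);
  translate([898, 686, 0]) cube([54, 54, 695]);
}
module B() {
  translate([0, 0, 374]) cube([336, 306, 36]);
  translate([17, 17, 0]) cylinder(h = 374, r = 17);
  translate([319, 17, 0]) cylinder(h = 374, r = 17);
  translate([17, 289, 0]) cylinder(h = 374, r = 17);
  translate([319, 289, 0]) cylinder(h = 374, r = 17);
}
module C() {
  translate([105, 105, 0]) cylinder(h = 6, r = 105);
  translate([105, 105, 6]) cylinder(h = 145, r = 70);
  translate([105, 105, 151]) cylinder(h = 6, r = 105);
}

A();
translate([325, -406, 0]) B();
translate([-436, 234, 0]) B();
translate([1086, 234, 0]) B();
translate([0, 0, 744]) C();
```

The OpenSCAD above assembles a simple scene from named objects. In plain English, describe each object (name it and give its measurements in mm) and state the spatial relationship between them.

A is a table: top 986 mm (x) × 774 mm (y), 49 mm thick, upper face at z = 744 mm, on four 54×54 mm square legs, each inset 34 mm from the nearest pair of top edges, running from z = 0 to the bottom of the top.

B is a four-legged stool. The seat is 336×306 mm, 36 mm thick, top at z = 410 mm. It stands on four round legs, each 34 mm in diameter, from z = 0 to the seat underside, each leg's axis is inset half a diameter from the nearest pair of seat edges (so the leg's bounding box is flush with the corner).

C is a spool: two coaxial disc flanges of radius 105 mm and thickness 6 mm, joined by a core cylinder of radius 70 mm and height 145 mm. The lower flange rests on z = 0 and the three cylinders share a vertical axis.

Three stools sit around the table at the −y, −x, +x sides. The spool is on top of the table.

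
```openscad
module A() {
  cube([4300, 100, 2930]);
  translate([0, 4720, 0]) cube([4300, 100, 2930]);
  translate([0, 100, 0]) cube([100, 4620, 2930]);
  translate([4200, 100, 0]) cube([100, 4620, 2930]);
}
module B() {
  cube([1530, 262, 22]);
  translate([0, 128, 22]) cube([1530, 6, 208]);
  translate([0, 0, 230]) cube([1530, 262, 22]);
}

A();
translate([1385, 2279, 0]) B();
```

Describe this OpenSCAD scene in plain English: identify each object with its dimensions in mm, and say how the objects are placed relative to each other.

A is a box-shaped house frame (walls only): outside footprint 4300×4820 mm, wall height 2930 mm, wall thickness 100 mm. The two y-facing walls run the full x-width; the two x-facing walls fit between the inner faces of the y-facing walls.

B is an I-beam lying along x, 1530 mm long. Overall section height 252 mm. Two flanges 262 mm wide (y) and 22 mm thick, one on the floor and one at the top; a web 6 mm thick runs between them, centred on the flange width.

The I-beam sits inside the house frame, centred.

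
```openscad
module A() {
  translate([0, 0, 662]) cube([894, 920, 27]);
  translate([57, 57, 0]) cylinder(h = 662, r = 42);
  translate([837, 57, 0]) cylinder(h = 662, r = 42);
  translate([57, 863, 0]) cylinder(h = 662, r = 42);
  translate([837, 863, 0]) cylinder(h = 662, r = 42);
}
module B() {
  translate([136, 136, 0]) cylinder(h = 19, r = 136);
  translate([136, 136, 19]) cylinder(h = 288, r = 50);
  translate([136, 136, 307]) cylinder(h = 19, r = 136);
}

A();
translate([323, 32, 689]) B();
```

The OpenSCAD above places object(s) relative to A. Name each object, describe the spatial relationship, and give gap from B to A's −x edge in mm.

A is a table. B is a spool. The spool is on top of the table. The gap from the spool to the table's −x edge is 323 mm.

The spool's min-x is at 323; the table's min-x is 0; gap = 323 mm.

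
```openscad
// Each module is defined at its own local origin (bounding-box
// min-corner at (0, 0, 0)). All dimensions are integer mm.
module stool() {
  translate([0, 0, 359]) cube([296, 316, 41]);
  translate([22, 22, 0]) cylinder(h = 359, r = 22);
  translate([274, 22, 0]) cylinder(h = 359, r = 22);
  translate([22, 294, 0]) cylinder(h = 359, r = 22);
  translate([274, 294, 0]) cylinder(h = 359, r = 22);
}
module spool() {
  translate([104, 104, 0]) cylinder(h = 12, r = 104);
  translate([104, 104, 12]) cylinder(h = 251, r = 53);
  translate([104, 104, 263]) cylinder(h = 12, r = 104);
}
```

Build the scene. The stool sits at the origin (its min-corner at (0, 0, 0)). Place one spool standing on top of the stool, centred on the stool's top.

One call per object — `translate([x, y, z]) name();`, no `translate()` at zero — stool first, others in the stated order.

stool();
translate([44, 54, 400]) spool();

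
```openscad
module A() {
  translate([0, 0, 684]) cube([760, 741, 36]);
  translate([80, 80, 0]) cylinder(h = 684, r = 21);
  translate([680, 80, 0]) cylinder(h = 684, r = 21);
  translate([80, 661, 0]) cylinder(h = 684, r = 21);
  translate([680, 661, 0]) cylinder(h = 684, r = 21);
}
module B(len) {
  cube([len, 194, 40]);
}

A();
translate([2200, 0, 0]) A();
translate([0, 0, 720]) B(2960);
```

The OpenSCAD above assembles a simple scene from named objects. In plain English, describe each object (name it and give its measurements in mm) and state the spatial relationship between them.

A is a rectangular dining table. The top is 760×741×36 mm with its upper surface at z = 720 mm. It stands on four round legs of 42 mm diameter, each leg's bounding box inset 59 mm from the nearest pair of top edges, running from the floor to the underside of the top.

B is a rectangular beam 2960 mm long (x), 194 mm deep (y), 40 mm thick (z).

The beam spans the tops of two tables placed 1440 mm apart, resting at z = 720 mm.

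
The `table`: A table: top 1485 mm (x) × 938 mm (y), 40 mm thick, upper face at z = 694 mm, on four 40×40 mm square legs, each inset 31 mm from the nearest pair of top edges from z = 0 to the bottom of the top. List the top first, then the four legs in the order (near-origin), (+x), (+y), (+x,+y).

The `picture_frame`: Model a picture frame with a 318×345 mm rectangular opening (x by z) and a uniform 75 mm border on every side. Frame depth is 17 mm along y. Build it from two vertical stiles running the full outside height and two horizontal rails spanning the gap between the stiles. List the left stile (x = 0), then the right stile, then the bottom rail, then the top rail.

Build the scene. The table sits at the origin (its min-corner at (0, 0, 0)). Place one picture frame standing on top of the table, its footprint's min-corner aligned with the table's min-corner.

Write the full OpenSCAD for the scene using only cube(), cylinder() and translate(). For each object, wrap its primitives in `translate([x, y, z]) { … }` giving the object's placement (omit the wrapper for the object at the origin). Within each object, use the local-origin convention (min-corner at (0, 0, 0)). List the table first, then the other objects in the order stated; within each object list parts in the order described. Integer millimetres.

translate([0, 0, 654]) cube([1485, 938, 40]);
translate([31, 31, 0]) cube([40, 40, 654]);
translate([1414, 31, 0]) cube([40, 40, 654]);
translate([31, 867, 0]) cube([40, 40, 654]);
translate([1414, 867, 0]) cube([40, 40, 654]);
translate([0, 0, 694]) {
  cube([75, 17, 495]);
  translate([393, 0, 0]) cube([75, 17, 495]);
  translate([75, 0, 0]) cube([318, 17, 75]);
  translate([75, 0, 420]) cube([318, 17, 75]);
}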